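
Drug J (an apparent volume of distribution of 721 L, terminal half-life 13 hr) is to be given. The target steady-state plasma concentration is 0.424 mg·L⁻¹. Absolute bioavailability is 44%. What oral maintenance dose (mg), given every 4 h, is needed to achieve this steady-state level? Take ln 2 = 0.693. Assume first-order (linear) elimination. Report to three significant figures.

CL = 0.693 × Vd / t½ = 0.693 × 721.0 / 13 = 38.43 L/h
D = CL × Css × τ / F = 38.43 × 0.424 × 4 / 0.44 = 148.1 mg

148 mg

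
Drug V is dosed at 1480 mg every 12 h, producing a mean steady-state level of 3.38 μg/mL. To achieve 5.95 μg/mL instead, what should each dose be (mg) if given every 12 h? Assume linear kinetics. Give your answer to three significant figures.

For first-order elimination, Css ∝ F·D/(CL·τ); F and CL are unchanged, so Css ∝ D/τ.
D₂ = D₁ × (Css,target / Css,current) = 1480 × 5.95/3.38 = 2605 mg

2610 mg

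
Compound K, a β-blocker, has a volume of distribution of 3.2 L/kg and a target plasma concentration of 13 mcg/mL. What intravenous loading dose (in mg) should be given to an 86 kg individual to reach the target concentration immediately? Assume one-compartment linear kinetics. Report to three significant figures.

3580 mg

Vd = 3.2 L/kg × 86 kg = 275.2 L
LD = Vd × C = 275.2 × 13.00 = 3578 mg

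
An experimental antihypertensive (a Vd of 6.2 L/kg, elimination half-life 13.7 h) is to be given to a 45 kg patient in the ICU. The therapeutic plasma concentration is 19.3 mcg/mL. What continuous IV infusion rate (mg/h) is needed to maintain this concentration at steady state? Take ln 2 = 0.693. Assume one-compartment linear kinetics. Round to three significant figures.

Vd(total) = 45 kg × 6.2 L/kg = 279.0 L
k = 0.693/13.7 = 0.05058 h⁻¹, so CL = k·Vd = 0.05058 × 279.0 = 14.11 L/h
Infusion rate = CL × Css = 14.11 × 19.3 = 272.3 mg/h

272 mg/h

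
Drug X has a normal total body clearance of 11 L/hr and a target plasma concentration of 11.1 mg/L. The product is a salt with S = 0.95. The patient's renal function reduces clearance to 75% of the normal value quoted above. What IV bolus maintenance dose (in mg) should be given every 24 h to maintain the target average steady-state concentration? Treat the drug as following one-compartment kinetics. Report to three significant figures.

Patient clearance = 0.75 × 11.00 = 8.250 L/h
D = CL × Css × τ / S = 8.250 × 11.1 × 24 / 0.95 = 2313 mg

2310 mg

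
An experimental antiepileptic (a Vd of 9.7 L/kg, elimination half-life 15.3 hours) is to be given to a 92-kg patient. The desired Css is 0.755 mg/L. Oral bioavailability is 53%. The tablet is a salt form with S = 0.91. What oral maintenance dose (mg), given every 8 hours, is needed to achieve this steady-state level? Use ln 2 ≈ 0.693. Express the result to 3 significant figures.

Vd = 9.7 L/kg × 92 kg = 892.4 L
CL = ln 2 · Vd / t½ = 0.693 × 892.4 / 15.3 = 40.42 L/h
D = CL × Css × τ / F / S = 40.42 × 0.755 × 8 / 0.53 / 0.91 = 506.2 mg

506 mg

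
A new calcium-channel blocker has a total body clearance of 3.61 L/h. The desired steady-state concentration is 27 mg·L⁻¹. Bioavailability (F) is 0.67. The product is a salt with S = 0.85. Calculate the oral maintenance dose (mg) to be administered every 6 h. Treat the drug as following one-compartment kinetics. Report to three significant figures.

At steady state, dose per interval replaces the amount cleared in that interval: F·S·D/τ = CL·Css.
D = CL × Css × τ / F / S = 3.610 × 27 × 6 / 0.67 / 0.85 = 1027 mg

1030 mg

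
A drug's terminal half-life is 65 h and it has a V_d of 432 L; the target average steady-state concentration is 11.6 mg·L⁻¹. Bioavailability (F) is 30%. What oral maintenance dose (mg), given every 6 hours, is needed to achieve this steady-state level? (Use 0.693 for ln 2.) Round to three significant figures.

k = 0.693/65 = 0.01066 h⁻¹, so CL = k·Vd = 0.01066 × 432.0 = 4.605 L/h
D = CL × Css × τ / F = 4.605 × 11.6 × 6 / 0.3 = 1068 mg

1070 mg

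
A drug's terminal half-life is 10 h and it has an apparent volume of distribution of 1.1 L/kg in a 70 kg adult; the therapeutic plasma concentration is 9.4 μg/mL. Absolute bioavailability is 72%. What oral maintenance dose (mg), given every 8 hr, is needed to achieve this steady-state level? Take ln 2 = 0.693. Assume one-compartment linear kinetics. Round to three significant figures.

Vd = 1.1 L/kg × 70 kg = 77.00 L
CL = ln 2 · Vd / t½ = 0.693 × 77.00 / 10 = 5.336 L/h
D = CL × Css × τ / F = 5.336 × 9.4 × 8 / 0.72 = 557.3 mg

557 mg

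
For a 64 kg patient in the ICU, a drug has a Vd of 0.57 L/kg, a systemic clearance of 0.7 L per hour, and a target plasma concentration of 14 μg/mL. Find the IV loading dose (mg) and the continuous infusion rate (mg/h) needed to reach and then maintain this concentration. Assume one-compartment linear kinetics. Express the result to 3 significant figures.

Vd = 0.57 L/kg × 64 kg = 36.48 L
Loading dose = Vd × C = 36.48 × 14 = 510.7 mg
Maintenance infusion rate = CL × Css = 0.7000 × 14 = 9.800 mg/h

(a) 511 mg; (b) 9.80 mg/h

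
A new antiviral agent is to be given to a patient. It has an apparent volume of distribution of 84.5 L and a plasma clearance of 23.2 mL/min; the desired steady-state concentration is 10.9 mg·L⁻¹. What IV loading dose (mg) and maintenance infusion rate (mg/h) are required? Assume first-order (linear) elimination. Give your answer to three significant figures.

(a) 921 mg; (b) 15.2 mg/h

LD = Vd · C_target = 84.50 × 10.9 = 921.1 mg
CL = 23.2 mL/min = 23.2 × 0.06 = 1.392 L/h
Maintenance: replace elimination → rate = CL × Css = 1.392 × 10.9 = 15.17 mg/h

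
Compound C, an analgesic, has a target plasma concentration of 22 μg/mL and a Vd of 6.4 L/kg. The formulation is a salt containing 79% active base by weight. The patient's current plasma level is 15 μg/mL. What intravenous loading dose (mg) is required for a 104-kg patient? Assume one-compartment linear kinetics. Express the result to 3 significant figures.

5900 mg

Total Vd = 6.4 × 104 = 665.6 L
Concentration deficit ΔC = 22 − 15 = 7.000 mg/L
LD = Vd × ΔC / S = 665.6 × 7.000 / 0.79 = 5898 mg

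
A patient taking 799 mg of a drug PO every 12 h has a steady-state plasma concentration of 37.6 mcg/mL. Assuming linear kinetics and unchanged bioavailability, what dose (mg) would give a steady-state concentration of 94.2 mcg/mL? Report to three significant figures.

For first-order elimination, Css ∝ F·D/(CL·τ); F and CL are unchanged, so Css ∝ D/τ.
D₂ = D₁ × (Css,target / Css,current) = 799 × 94.2/37.6 = 2002 mg

2000 mg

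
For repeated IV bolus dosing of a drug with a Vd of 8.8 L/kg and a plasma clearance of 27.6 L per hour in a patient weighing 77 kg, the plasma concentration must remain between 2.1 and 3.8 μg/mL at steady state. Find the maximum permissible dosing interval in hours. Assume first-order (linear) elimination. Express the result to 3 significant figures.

14.6 h

Vd = 8.8 L/kg × 77 kg = 677.6 L
k = CL / Vd = 27.60 / 677.6 = 0.04073 h⁻¹
Between IV bolus doses, concentration decays as C = C₀·e^(−kτ), so C_peak/C_trough = e^(kτ).
τ_max = ln(C_peak/C_trough) / k = ln(3.8/2.1) / 0.04073 = 0.5931 / 0.04073 = 14.56 h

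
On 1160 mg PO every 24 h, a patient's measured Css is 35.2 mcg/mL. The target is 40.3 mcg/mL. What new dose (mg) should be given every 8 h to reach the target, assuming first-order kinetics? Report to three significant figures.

443 mg

With linear kinetics, Css is proportional to dose rate (D/τ) at fixed clearance.
D₂ = D₁ × (Css,target / Css,current) × (τ₂/τ₁) = 1160 × (40.3/35.2) × (8/24) = 442.7 mg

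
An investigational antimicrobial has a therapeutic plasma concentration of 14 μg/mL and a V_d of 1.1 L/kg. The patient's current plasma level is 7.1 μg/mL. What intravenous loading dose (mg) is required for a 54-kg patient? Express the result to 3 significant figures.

410 mg

Total Vd = 1.1 × 54 = 59.40 L
The loading dose fills Vd to the target concentration.
Concentration deficit ΔC = 14 − 7.1 = 6.900 mg/L
LD = Vd × ΔC = 59.40 × 6.900 = 409.9 mg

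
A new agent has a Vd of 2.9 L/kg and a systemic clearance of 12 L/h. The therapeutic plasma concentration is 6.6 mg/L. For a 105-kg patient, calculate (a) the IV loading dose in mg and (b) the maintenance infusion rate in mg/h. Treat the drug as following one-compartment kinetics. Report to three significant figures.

Vd(total) = 105 kg × 2.9 L/kg = 304.5 L
LD = Vd · C_target = 304.5 × 6.6 = 2010 mg
Maintenance infusion rate = CL × Css = 12.00 × 6.6 = 79.20 mg/h

(a) 2010 mg; (b) 79.2 mg/h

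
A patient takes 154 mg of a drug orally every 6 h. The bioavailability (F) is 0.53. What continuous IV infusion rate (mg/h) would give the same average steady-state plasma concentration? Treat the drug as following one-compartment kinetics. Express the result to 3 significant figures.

Equivalent systemic input: infusion rate = F·D/τ.
Rate = 0.53 × 154 / 6 = 13.60 mg/h

13.6 mg/h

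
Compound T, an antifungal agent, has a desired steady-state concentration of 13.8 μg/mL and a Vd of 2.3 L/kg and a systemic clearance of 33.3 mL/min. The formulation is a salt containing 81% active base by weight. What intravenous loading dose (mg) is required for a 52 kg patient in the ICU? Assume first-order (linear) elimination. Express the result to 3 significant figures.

2040 mg

Vd = 2.3 L/kg × 52 kg = 119.6 L
LD = Vd × C / S = 119.6 × 13.80 / 0.81 = 2038 mg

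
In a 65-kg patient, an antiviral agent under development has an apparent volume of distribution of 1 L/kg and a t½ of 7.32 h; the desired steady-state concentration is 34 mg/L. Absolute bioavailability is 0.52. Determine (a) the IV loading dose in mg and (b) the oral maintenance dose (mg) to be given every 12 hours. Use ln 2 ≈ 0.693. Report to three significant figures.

Vd = 1 L/kg × 65 kg = 65.00 L
LD = Vd × C = 65.00 × 34 = 2210 mg
CL = 0.693 × Vd / t½ = 0.693 × 65.00 / 7.32 = 6.154 L/h
D = CL × Css × τ / F = 6.154 × 34 × 12 / 0.52 = 4829 mg

(a) 2210 mg; (b) 4830 mg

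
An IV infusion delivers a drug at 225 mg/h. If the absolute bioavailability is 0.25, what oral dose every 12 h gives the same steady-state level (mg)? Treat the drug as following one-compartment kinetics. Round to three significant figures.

To maintain the same Css, the systemic dosing rate must be unchanged: F·D/τ = infusion rate.
D = rate × τ / F = 225 × 12 / 0.25 = 10800 mg

10800 mg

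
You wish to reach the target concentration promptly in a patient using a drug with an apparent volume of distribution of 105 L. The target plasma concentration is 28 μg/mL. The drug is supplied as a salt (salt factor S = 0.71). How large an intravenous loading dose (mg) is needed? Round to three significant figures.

The loading dose fills Vd to the target concentration.
LD = Vd × C / S = 105.0 × 28.00 / 0.71 = 4141 mg

4140 mg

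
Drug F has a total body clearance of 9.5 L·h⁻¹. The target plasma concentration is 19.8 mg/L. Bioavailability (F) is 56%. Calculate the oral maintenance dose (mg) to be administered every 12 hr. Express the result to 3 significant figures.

4030 mg

D = CL × Css × τ / F = 9.500 × 19.8 × 12 / 0.56 = 4031 mg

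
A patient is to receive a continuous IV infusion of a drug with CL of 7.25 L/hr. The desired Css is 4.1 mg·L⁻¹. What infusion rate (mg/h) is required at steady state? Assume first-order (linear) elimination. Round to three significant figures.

R₀ = 7.250 × 4.1 = 29.73 mg/h

29.7 mg/h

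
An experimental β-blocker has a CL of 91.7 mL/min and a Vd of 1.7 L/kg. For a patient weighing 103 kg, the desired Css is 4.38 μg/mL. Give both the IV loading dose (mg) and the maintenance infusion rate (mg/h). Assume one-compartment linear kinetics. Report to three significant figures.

Vd = 1.7 L/kg × 103 kg = 175.1 L
Loading dose = Vd × C = 175.1 × 4.38 = 766.9 mg
Convert clearance: 91.7 mL/min × 60 min/h ÷ 1000 mL/L = 5.502 L/h
Maintenance: replace elimination → rate = CL × Css = 5.502 × 4.38 = 24.10 mg/h

(a) 767 mg; (b) 24.1 mg/h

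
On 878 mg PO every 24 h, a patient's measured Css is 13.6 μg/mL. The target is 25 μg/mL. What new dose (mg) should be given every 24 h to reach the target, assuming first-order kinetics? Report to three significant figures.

1610 mg

With linear kinetics, Css is proportional to dose rate (D/τ) at fixed clearance.
D₂ = D₁ × (Css,target / Css,current) = 878 × 25/13.6 = 1614 mg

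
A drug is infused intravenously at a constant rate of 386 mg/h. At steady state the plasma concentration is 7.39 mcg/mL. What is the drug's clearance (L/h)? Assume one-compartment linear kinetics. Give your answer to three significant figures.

52.2 L/h

At steady state, infusion rate = CL × Css, so CL = rate / Css.
CL = 386 / 7.39 = 52.23 L/h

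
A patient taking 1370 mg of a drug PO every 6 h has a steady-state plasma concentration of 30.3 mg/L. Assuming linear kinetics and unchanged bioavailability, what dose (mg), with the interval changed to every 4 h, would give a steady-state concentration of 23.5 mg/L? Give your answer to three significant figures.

With linear kinetics, Css is proportional to dose rate (D/τ) at fixed clearance.
D₂ = D₁ × (Css,target / Css,current) × (τ₂/τ₁) = 1370 × (23.5/30.3) × (4/6) = 708.4 mg

708 mg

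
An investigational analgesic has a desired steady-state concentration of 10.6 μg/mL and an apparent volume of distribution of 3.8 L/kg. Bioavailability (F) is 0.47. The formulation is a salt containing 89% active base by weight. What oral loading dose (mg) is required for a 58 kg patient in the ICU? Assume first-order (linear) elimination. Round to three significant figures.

Vd = 3.8 L/kg × 58 kg = 220.4 L
The loading dose fills Vd to the target concentration.
LD = Vd × C / F / S = 220.4 × 10.60 / 0.47 / 0.89 = 5585 mg

5590 mg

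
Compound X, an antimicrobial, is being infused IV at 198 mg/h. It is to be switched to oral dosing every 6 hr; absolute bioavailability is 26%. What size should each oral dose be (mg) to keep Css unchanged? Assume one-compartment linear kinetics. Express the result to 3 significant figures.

4570 mg

To maintain the same Css, the systemic dosing rate must be unchanged: F·D/τ = infusion rate.
D = rate × τ / F = 198 × 6 / 0.26 = 4569 mg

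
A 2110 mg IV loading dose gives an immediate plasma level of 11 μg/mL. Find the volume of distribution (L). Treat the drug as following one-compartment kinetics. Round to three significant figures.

192 L

Immediately after an IV bolus, C₀ = Dose / Vd, so Vd = Dose / C₀.
Vd = 2110 / 11 = 191.8 L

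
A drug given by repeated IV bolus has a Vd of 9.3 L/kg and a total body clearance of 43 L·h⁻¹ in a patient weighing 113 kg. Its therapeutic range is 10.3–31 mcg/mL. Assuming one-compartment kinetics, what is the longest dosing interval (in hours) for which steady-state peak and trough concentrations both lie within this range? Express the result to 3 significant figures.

Vd = 9.3 L/kg × 113 kg = 1051 L
k = CL / Vd = 43.00 / 1051 = 0.04091 h⁻¹
Between IV bolus doses, concentration decays as C = C₀·e^(−kτ), so C_peak/C_trough = e^(kτ).
τ_max = ln(C_peak/C_trough) / k = ln(31/10.3) / 0.04091 = 1.102 / 0.04091 = 26.94 h

26.9 h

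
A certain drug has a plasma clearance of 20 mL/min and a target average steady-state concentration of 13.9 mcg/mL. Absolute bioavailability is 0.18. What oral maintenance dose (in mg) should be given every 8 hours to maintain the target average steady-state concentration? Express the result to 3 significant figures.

741 mg

CL = 20 mL/min = 20 × 0.06 = 1.200 L/h
At steady state, dose per interval replaces the amount cleared in that interval: F·D/τ = CL·Css.
D = CL × Css × τ / F = 1.200 × 13.9 × 8 / 0.18 = 741.3 mg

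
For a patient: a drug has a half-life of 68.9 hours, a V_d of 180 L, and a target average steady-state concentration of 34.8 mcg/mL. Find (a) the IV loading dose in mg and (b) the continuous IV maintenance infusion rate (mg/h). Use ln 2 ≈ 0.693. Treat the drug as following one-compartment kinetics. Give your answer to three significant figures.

(a) 6260 mg; (b) 63.0 mg/h

LD = Vd × C = 180.0 × 34.8 = 6264 mg
CL = 0.693 × Vd / t½ = 0.693 × 180.0 / 68.9 = 1.810 L/h
Infusion rate = CL × Css = 1.810 × 34.8 = 62.99 mg/h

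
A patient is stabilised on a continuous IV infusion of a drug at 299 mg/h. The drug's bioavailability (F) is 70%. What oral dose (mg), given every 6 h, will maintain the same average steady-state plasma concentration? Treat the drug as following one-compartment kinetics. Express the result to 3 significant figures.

To maintain the same Css, the systemic dosing rate must be unchanged: F·D/τ = infusion rate.
D = rate × τ / F = 299 × 6 / 0.7 = 2563 mg

2560 mg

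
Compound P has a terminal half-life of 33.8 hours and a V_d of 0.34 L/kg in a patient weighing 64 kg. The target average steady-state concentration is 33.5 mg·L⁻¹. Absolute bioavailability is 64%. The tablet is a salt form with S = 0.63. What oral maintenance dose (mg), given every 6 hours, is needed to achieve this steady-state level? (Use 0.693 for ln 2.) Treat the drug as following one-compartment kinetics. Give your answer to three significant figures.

Vd(total) = 64 kg × 0.34 L/kg = 21.76 L
CL = 0.693 × Vd / t½ = 0.693 × 21.76 / 33.8 = 0.4461 L/h
D = CL × Css × τ / F / S = 0.4461 × 33.5 × 6 / 0.64 / 0.63 = 222.4 mg

222 mg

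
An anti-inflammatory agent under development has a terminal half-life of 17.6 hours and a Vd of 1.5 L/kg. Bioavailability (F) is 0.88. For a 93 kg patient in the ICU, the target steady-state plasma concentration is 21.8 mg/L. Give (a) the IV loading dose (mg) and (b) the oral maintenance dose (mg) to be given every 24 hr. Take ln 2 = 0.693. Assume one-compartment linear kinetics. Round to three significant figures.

Vd = 1.5 L/kg × 93 kg = 139.5 L
LD = Vd × C = 139.5 × 21.8 = 3041 mg
CL = 0.693 × Vd / t½ = 0.693 × 139.5 / 17.6 = 5.493 L/h
D = CL × Css × τ / F = 5.493 × 21.8 × 24 / 0.88 = 3266 mg

(a) 3040 mg; (b) 3270 mg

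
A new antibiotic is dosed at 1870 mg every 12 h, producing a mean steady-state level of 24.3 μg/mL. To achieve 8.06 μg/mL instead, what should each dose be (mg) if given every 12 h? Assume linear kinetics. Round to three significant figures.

With linear kinetics, Css is proportional to dose rate (D/τ) at fixed clearance.
D₂ = D₁ × (Css,target / Css,current) = 1870 × 8.06/24.3 = 620.3 mg

620 mg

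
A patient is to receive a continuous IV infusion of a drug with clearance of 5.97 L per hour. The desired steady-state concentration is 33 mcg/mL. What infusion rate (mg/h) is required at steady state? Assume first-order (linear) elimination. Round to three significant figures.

At steady state, infusion rate equals elimination rate: rate in = CL × Css.
Infusion rate = CL · Css = 5.970 L/h × 33 mg/L = 197.0 mg/h

197 mg/h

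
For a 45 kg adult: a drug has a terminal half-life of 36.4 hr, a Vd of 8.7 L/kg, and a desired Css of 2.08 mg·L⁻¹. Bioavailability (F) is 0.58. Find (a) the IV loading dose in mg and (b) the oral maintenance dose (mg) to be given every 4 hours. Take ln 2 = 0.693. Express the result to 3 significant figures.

Total Vd = 8.7 × 45 = 391.5 L
LD = Vd × C = 391.5 × 2.08 = 814.3 mg
CL = 0.693 × Vd / t½ = 0.693 × 391.5 / 36.4 = 7.454 L/h
D = CL × Css × τ / F = 7.454 × 2.08 × 4 / 0.58 = 106.9 mg

(a) 814 mg; (b) 107 mg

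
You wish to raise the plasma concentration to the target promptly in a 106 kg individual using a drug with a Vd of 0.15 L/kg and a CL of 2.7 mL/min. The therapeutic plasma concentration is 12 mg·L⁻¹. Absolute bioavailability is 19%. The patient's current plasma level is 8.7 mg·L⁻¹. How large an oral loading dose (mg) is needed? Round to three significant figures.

Total Vd = 0.15 × 106 = 15.90 L
Concentration deficit ΔC = 12 − 8.7 = 3.300 mg/L
LD = Vd × ΔC / F = 15.90 × 3.300 / 0.19 = 276.2 mg

276 mg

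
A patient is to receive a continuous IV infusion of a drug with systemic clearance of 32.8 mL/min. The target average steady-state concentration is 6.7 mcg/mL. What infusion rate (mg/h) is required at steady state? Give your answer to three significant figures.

CL = 32.8 mL/min × 60/1000 = 1.968 L/h
R₀ = 1.968 × 6.7 = 13.19 mg/h

13.2 mg/h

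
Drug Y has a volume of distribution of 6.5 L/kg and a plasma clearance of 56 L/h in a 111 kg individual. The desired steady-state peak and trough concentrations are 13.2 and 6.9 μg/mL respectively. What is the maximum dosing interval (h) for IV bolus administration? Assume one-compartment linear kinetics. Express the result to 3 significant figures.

8.36 h

Vd(total) = 111 kg × 6.5 L/kg = 721.5 L
k = CL / Vd = 56.00 / 721.5 = 0.07762 h⁻¹
Between IV bolus doses, concentration decays as C = C₀·e^(−kτ), so C_peak/C_trough = e^(kτ).
τ_max = ln(C_peak/C_trough) / k = ln(13.2/6.9) / 0.07762 = 0.6487 / 0.07762 = 8.357 h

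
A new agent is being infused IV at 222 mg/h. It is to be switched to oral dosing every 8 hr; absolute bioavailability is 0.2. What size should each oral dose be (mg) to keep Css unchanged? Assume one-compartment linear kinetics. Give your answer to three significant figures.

To maintain the same Css, the systemic dosing rate must be unchanged: F·D/τ = infusion rate.
D = rate × τ / F = 222 × 8 / 0.2 = 8880 mg

8880 mg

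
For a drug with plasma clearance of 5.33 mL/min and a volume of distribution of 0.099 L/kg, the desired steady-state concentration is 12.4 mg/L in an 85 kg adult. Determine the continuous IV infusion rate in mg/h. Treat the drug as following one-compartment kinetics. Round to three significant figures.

Convert clearance: 5.33 mL/min × 60 min/h ÷ 1000 mL/L = 0.3198 L/h
Maintenance depends on clearance, not Vd — rate in must match rate out.
Rate = CL × Css = 0.3198 × 12.4 = 3.966 mg/h

3.97 mg/h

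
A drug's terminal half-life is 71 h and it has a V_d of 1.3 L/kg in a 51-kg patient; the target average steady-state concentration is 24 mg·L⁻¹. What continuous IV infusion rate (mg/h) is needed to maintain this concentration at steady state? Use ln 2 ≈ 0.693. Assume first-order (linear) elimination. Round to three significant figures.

15.5 mg/h

Vd = 1.3 L/kg × 51 kg = 66.30 L
CL = 0.693 × Vd / t½ = 0.693 × 66.30 / 71 = 0.6471 L/h
Infusion rate = CL × Css = 0.6471 × 24 = 15.53 mg/h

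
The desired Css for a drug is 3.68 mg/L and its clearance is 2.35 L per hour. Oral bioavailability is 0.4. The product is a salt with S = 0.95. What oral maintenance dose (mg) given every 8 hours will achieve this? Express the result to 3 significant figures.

182 mg

At steady state, dose per interval replaces the amount cleared in that interval: F·S·D/τ = CL·Css.
D = CL × Css × τ / F / S = 2.350 × 3.68 × 8 / 0.4 / 0.95 = 182.1 mg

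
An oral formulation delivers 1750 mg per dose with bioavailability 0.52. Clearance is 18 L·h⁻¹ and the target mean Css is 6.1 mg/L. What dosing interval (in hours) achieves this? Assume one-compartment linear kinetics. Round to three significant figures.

8.29 h

F·D/τ = CL·Css → τ = F·D / (CL·Css).
τ = 0.52 × 1750 / (18 × 6.1) = 8.288 h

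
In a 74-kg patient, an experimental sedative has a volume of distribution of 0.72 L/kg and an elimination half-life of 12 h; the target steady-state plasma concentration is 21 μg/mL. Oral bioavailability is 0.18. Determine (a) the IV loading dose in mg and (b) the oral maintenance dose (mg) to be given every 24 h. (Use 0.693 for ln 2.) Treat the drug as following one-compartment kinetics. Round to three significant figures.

(a) 1120 mg; (b) 8620 mg

Vd(total) = 74 kg × 0.72 L/kg = 53.28 L
LD = Vd × C = 53.28 × 21 = 1119 mg
CL = 0.693 × Vd / t½ = 0.693 × 53.28 / 12 = 3.077 L/h
D = CL × Css × τ / F = 3.077 × 21 × 24 / 0.18 = 8616 mg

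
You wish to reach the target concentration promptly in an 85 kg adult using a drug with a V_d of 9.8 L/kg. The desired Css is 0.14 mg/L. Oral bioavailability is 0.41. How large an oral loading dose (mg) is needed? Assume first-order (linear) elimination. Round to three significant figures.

Vd = 9.8 L/kg × 85 kg = 833.0 L
The loading dose fills Vd to the target concentration.
LD = Vd × C / F = 833.0 × 0.1400 / 0.41 = 284.4 mg

284 mg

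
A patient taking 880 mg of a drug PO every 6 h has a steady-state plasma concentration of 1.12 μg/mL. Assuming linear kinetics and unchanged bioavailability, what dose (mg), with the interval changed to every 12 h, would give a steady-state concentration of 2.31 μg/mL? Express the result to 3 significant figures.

3630 mg

With linear kinetics, Css is proportional to dose rate (D/τ) at fixed clearance.
D₂ = D₁ × (Css,target / Css,current) × (τ₂/τ₁) = 880 × (2.31/1.12) × (12/6) = 3630 mg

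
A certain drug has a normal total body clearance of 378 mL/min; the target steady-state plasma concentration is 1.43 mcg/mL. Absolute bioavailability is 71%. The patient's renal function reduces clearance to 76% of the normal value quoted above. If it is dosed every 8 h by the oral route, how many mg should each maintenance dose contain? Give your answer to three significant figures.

278 mg

Convert clearance: 378 mL/min × 60 min/h ÷ 1000 mL/L = 22.68 L/h
Patient clearance = 0.76 × 22.68 = 17.24 L/h
D = CL × Css × τ / F = 17.24 × 1.43 × 8 / 0.71 = 277.8 mg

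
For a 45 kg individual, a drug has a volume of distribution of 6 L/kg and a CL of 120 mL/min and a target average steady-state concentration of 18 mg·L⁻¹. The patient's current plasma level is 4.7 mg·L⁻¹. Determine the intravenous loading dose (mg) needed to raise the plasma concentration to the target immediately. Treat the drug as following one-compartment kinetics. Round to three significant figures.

3590 mg

Total Vd = 6 × 45 = 270.0 L
The loading dose fills Vd to the target concentration; clearance is irrelevant here.
Concentration deficit ΔC = 18 − 4.7 = 13.30 mg/L
LD = Vd × ΔC = 270.0 × 13.30 = 3591 mg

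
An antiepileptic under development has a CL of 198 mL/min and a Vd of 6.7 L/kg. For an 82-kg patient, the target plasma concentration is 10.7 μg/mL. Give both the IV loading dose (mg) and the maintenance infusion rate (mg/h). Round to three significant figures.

Vd = 6.7 L/kg × 82 kg = 549.4 L
LD = Vd · C_target = 549.4 × 10.7 = 5879 mg
CL = 198 mL/min = 198 × 0.06 = 11.88 L/h
Maintenance: replace elimination → rate = CL × Css = 11.88 × 10.7 = 127.1 mg/h

(a) 5880 mg; (b) 127 mg/h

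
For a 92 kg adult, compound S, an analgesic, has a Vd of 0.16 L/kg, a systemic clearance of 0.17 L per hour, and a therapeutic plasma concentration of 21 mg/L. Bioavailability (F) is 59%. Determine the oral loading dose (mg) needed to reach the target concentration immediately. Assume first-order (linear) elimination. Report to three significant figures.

Vd(total) = 92 kg × 0.16 L/kg = 14.72 L
The loading dose fills Vd to the target concentration.
LD = Vd × C / F = 14.72 × 21.00 / 0.59 = 523.9 mg

524 mg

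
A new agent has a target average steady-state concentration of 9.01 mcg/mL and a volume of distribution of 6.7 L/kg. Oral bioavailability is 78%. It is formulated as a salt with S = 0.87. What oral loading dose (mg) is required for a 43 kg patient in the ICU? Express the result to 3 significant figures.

Total Vd = 6.7 × 43 = 288.1 L
LD = Vd × C / F / S = 288.1 × 9.010 / 0.78 / 0.87 = 3825 mg

3830 mg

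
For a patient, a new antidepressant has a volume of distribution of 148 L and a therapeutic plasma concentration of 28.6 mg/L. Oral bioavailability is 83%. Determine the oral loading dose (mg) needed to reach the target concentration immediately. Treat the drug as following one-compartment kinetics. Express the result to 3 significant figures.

5100 mg

The loading dose fills Vd to the target concentration.
LD = Vd × C / F = 148.0 × 28.60 / 0.83 = 5100 mg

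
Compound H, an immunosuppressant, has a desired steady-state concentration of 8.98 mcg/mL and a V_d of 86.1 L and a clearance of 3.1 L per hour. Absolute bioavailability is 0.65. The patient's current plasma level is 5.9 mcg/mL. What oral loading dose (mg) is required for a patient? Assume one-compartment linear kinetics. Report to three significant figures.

408 mg

Concentration deficit ΔC = 8.98 − 5.9 = 3.080 mg/L
LD = Vd × ΔC / F = 86.10 × 3.080 / 0.65 = 408.0 mg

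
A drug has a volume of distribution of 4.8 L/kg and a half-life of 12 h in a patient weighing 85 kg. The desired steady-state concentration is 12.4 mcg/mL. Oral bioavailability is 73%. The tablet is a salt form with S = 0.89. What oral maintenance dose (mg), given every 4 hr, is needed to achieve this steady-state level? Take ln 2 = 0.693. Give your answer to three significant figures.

Vd(total) = 85 kg × 4.8 L/kg = 408.0 L
k = 0.693/12 = 0.05775 h⁻¹, so CL = k·Vd = 0.05775 × 408.0 = 23.56 L/h
D = CL × Css × τ / F / S = 23.56 × 12.4 × 4 / 0.73 / 0.89 = 1799 mg

1800 mg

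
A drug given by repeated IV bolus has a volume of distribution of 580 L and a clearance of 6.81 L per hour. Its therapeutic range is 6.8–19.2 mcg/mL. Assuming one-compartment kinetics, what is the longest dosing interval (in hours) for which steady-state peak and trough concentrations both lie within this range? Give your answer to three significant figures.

88.4 h

k = CL / Vd = 6.810 / 580.0 = 0.01174 h⁻¹
Between IV bolus doses, concentration decays as C = C₀·e^(−kτ), so C_peak/C_trough = e^(kτ).
τ_max = ln(C_peak/C_trough) / k = ln(19.2/6.8) / 0.01174 = 1.038 / 0.01174 = 88.42 h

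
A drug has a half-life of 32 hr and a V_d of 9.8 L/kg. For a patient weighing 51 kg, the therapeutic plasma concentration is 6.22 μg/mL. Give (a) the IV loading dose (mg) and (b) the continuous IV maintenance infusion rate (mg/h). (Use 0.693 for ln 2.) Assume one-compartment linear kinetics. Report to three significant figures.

(a) 3110 mg; (b) 67.3 mg/h

Vd = 9.8 L/kg × 51 kg = 499.8 L
LD = Vd × C = 499.8 × 6.22 = 3109 mg
CL = 0.693 × Vd / t½ = 0.693 × 499.8 / 32 = 10.82 L/h
Infusion rate = CL × Css = 10.82 × 6.22 = 67.30 mg/h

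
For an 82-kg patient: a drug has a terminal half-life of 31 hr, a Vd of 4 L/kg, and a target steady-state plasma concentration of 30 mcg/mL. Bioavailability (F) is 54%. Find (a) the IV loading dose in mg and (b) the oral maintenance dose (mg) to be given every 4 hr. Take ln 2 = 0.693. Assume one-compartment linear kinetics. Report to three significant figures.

(a) 9840 mg; (b) 1630 mg

Vd = 4 L/kg × 82 kg = 328.0 L
LD = Vd × C = 328.0 × 30 = 9840 mg
CL = 0.693 × Vd / t½ = 0.693 × 328.0 / 31 = 7.332 L/h
D = CL × Css × τ / F = 7.332 × 30 × 4 / 0.54 = 1629 mg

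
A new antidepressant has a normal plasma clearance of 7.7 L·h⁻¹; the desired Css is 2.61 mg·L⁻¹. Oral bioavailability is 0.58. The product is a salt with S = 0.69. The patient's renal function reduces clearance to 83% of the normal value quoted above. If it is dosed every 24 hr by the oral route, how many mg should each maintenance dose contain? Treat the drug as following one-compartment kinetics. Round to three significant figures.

Patient clearance = 0.83 × 7.700 = 6.391 L/h
D = CL × Css × τ / F / S = 6.391 × 2.61 × 24 / 0.58 / 0.69 = 1000 mg

1000 mg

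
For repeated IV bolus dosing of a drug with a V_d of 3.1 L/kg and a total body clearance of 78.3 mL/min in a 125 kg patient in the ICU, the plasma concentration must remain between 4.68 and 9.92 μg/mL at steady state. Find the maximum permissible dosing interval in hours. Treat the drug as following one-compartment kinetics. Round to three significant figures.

Vd = 3.1 L/kg × 125 kg = 387.5 L
Convert clearance: 78.3 mL/min × 60 min/h ÷ 1000 mL/L = 4.698 L/h
k = CL / Vd = 4.698 / 387.5 = 0.01212 h⁻¹
Between IV bolus doses, concentration decays as C = C₀·e^(−kτ), so C_peak/C_trough = e^(kτ).
τ_max = ln(C_peak/C_trough) / k = ln(9.92/4.68) / 0.01212 = 0.7513 / 0.01212 = 61.99 h

62.0 h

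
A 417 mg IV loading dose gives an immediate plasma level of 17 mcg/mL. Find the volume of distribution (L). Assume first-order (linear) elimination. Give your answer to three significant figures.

Immediately after an IV bolus, C₀ = Dose / Vd, so Vd = Dose / C₀.
Vd = 417 / 17 = 24.53 L

24.5 L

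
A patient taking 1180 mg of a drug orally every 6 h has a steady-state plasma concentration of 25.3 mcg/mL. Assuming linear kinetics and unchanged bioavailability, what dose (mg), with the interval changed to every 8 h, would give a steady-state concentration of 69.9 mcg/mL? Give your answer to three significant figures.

With linear kinetics, Css is proportional to dose rate (D/τ) at fixed clearance.
D₂ = D₁ × (Css,target / Css,current) × (τ₂/τ₁) = 1180 × (69.9/25.3) × (8/6) = 4347 mg

4350 mg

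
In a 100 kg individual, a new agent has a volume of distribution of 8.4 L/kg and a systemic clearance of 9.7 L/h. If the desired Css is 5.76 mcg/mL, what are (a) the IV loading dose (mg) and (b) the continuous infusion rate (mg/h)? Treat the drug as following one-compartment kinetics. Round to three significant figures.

(a) 4840 mg; (b) 55.9 mg/h

Total Vd = 8.4 × 100 = 840.0 L
Loading: fill Vd to C_target → 840.0 L × 5.76 mg/L = 4838 mg
Infusion rate = 9.700 L/h × 5.76 mg/L = 55.87 mg/h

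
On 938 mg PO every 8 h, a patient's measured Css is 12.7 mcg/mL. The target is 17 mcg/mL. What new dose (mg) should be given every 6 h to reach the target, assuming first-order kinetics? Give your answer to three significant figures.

For first-order elimination, Css ∝ F·D/(CL·τ); F and CL are unchanged, so Css ∝ D/τ.
D₂ = D₁ × (Css,target / Css,current) × (τ₂/τ₁) = 938 × (17/12.7) × (6/8) = 941.7 mg

942 mg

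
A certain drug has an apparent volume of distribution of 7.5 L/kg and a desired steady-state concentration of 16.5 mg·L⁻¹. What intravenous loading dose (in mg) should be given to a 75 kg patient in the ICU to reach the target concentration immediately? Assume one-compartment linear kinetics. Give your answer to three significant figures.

Vd(total) = 75 kg × 7.5 L/kg = 562.5 L
LD = Vd × C = 562.5 × 16.50 = 9281 mg

9280 mg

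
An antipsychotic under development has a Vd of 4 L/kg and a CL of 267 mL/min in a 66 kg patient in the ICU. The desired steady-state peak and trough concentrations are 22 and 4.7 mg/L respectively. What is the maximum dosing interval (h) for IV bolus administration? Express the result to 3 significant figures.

25.4 h

Total Vd = 4 × 66 = 264.0 L
Convert clearance: 267 mL/min × 60 min/h ÷ 1000 mL/L = 16.02 L/h
k = CL / Vd = 16.02 / 264.0 = 0.06068 h⁻¹
Between IV bolus doses, concentration decays as C = C₀·e^(−kτ), so C_peak/C_trough = e^(kτ).
τ_max = ln(C_peak/C_trough) / k = ln(22/4.7) / 0.06068 = 1.543 / 0.06068 = 25.43 h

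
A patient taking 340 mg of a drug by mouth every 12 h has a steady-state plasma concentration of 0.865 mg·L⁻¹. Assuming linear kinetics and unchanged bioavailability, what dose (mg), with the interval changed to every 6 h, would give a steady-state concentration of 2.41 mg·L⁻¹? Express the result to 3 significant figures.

With linear kinetics, Css is proportional to dose rate (D/τ) at fixed clearance.
D₂ = D₁ × (Css,target / Css,current) × (τ₂/τ₁) = 340 × (2.41/0.865) × (6/12) = 473.6 mg

474 mg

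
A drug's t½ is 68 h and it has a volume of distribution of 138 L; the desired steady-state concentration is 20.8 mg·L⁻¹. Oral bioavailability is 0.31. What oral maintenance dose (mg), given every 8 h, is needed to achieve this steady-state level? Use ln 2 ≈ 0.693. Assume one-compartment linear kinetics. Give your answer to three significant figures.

CL = 0.693 × Vd / t½ = 0.693 × 138.0 / 68 = 1.406 L/h
D = CL × Css × τ / F = 1.406 × 20.8 × 8 / 0.31 = 754.7 mg

755 mg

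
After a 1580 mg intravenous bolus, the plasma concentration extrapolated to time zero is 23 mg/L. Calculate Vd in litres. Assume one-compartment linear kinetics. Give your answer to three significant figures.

68.7 L

Immediately after an IV bolus, C₀ = Dose / Vd, so Vd = Dose / C₀.
Vd = 1580 / 23 = 68.70 L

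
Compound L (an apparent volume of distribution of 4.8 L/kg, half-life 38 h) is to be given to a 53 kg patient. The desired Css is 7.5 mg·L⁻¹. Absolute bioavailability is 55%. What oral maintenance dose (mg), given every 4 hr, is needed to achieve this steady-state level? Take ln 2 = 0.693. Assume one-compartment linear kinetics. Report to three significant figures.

Vd(total) = 53 kg × 4.8 L/kg = 254.4 L
k = 0.693/38 = 0.01824 h⁻¹, so CL = k·Vd = 0.01824 × 254.4 = 4.640 L/h
D = CL × Css × τ / F = 4.640 × 7.5 × 4 / 0.55 = 253.1 mg

253 mg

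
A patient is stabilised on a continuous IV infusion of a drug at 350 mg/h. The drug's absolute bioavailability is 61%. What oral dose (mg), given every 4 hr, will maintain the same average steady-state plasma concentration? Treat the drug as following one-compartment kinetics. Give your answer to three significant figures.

2300 mg

To maintain the same Css, the systemic dosing rate must be unchanged: F·D/τ = infusion rate.
D = rate × τ / F = 350 × 4 / 0.61 = 2295 mg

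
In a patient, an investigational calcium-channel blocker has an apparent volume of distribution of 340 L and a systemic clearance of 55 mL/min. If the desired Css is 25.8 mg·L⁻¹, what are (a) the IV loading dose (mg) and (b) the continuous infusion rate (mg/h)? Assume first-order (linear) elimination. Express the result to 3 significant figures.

(a) 8770 mg; (b) 85.1 mg/h

Loading: fill Vd to C_target → 340.0 L × 25.8 mg/L = 8772 mg
CL = 55 mL/min × 60/1000 = 3.300 L/h
Maintenance: replace elimination → rate = CL × Css = 3.300 × 25.8 = 85.14 mg/h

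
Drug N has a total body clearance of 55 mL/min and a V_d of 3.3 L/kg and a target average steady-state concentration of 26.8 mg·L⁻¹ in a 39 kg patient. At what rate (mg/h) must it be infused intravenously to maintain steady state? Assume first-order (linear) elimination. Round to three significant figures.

88.4 mg/h

CL = 55 mL/min = 55 × 0.06 = 3.300 L/h
At steady state, infusion rate equals elimination rate: rate in = CL × Css.
Infusion rate = CL · Css = 3.300 L/h × 26.8 mg/L = 88.44 mg/h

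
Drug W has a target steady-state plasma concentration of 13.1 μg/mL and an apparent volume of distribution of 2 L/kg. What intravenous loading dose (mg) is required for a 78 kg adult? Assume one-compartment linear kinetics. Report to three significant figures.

Total Vd = 2 × 78 = 156.0 L
The loading dose fills Vd to the target concentration.
LD = Vd × C = 156.0 × 13.10 = 2044 mg

2040 mg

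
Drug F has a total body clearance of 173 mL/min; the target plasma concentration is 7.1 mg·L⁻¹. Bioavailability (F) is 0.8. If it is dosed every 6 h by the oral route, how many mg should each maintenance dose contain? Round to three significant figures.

CL = 173 mL/min × 60/1000 = 10.38 L/h
At steady state, dose per interval replaces the amount cleared in that interval: F·D/τ = CL·Css.
D = CL × Css × τ / F = 10.38 × 7.1 × 6 / 0.8 = 552.7 mg

553 mg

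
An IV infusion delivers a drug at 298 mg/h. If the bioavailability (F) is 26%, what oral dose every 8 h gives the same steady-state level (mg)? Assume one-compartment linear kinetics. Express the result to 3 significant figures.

To maintain the same Css, the systemic dosing rate must be unchanged: F·D/τ = infusion rate.
D = rate × τ / F = 298 × 8 / 0.26 = 9169 mg

9170 mg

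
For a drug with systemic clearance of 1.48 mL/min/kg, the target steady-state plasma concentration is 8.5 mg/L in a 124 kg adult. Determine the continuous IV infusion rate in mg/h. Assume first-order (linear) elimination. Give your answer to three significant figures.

CL = 1.48 mL/min/kg × 124 kg = 183.5 mL/min = 183.5 × 60/1000 = 11.01 L/h
At steady state, infusion rate equals elimination rate: rate in = CL × Css.
Rate = CL × Css = 11.01 × 8.5 = 93.59 mg/h

93.6 mg/h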